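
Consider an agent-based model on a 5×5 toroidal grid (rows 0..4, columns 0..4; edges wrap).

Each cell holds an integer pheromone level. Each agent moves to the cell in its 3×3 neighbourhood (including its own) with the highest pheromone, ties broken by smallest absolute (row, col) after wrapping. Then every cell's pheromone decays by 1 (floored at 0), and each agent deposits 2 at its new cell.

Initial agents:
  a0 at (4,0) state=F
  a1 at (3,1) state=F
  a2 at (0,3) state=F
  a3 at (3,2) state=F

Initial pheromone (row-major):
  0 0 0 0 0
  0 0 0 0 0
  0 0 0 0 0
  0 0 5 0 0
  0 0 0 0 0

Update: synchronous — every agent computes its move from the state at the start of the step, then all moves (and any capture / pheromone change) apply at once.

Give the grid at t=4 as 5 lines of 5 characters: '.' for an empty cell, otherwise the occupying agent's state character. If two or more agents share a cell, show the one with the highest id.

t=1: a0@(0,0) a1@(3,2) a2@(0,2) a3@(3,2) | pheromone: 2 0 2 0 0 / 0 0 0 0 0 / 0 0 0 0 0 / 0 0 8 0 0 / 0 0 0 0 0
t=2: a0@(0,0) a1@(3,2) a2@(0,2) a3@(3,2) | pheromone: 3 0 3 0 0 / 0 0 0 0 0 / 0 0 0 0 0 / 0 0 11 0 0 / 0 0 0 0 0
t=3: a0@(0,0) a1@(3,2) a2@(0,2) a3@(3,2) | pheromone: 4 0 4 0 0 / 0 0 0 0 0 / 0 0 0 0 0 / 0 0 14 0 0 / 0 0 0 0 0
t=4: a0@(0,0) a1@(3,2) a2@(0,2) a3@(3,2) | pheromone: 5 0 5 0 0 / 0 0 0 0 0 / 0 0 0 0 0 / 0 0 17 0 0 / 0 0 0 0 0

F.F..
.....
.....
..F..
.....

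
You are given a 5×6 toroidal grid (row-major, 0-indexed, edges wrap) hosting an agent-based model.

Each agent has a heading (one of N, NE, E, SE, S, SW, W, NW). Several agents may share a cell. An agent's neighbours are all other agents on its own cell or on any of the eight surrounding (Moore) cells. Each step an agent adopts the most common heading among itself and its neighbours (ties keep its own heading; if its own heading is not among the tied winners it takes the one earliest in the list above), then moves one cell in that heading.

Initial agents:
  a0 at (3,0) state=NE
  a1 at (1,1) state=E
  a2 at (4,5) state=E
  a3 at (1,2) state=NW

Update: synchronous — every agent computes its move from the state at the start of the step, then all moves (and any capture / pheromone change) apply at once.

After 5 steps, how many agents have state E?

t=1: a0@(2,1):NE a1@(1,2):E a2@(4,0):E a3@(0,1):NW
t=2: a0@(1,2):NE a1@(1,3):E a2@(4,1):E a3@(0,2):E
t=3: a0@(1,3):E a1@(1,4):E a2@(4,2):E a3@(0,3):E
t=4: a0@(1,4):E a1@(1,5):E a2@(4,3):E a3@(0,4):E
t=5: a0@(1,5):E a1@(1,0):E a2@(4,4):E a3@(0,5):E

4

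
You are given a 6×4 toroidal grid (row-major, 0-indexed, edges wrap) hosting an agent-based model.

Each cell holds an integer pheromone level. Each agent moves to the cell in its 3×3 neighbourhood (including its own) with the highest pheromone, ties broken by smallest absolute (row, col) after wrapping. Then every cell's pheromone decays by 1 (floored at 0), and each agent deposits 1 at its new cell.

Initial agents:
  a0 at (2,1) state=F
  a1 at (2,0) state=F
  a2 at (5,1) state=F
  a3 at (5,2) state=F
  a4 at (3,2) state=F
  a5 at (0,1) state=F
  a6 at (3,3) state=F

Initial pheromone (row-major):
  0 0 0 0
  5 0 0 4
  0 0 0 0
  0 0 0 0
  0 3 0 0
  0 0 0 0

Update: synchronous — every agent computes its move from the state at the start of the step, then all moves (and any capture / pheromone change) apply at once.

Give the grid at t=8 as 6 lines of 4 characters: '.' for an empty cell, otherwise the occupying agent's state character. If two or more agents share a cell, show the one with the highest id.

t=1: a0@(1,0) a1@(1,0) a2@(4,1) a3@(4,1) a4@(4,1) a5@(1,0) a6@(2,0) | pheromone: 0 0 0 0 / 7 0 0 3 / 1 0 0 0 / 0 0 0 0 / 0 5 0 0 / 0 0 0 0
t=2: a0@(1,0) a1@(1,0) a2@(4,1) a3@(4,1) a4@(4,1) a5@(1,0) a6@(1,0) | pheromone: 0 0 0 0 / 10 0 0 2 / 0 0 0 0 / 0 0 0 0 / 0 7 0 0 / 0 0 0 0
t=3: a0@(1,0) a1@(1,0) a2@(4,1) a3@(4,1) a4@(4,1) a5@(1,0) a6@(1,0) | pheromone: 0 0 0 0 / 13 0 0 1 / 0 0 0 0 / 0 0 0 0 / 0 9 0 0 / 0 0 0 0
t=4: a0@(1,0) a1@(1,0) a2@(4,1) a3@(4,1) a4@(4,1) a5@(1,0) a6@(1,0) | pheromone: 0 0 0 0 / 16 0 0 0 / 0 0 0 0 / 0 0 0 0 / 0 11 0 0 / 0 0 0 0
t=5: a0@(1,0) a1@(1,0) a2@(4,1) a3@(4,1) a4@(4,1) a5@(1,0) a6@(1,0) | pheromone: 0 0 0 0 / 19 0 0 0 / 0 0 0 0 / 0 0 0 0 / 0 13 0 0 / 0 0 0 0
t=6: a0@(1,0) a1@(1,0) a2@(4,1) a3@(4,1) a4@(4,1) a5@(1,0) a6@(1,0) | pheromone: 0 0 0 0 / 22 0 0 0 / 0 0 0 0 / 0 0 0 0 / 0 15 0 0 / 0 0 0 0
t=7: a0@(1,0) a1@(1,0) a2@(4,1) a3@(4,1) a4@(4,1) a5@(1,0) a6@(1,0) | pheromone: 0 0 0 0 / 25 0 0 0 / 0 0 0 0 / 0 0 0 0 / 0 17 0 0 / 0 0 0 0
t=8: a0@(1,0) a1@(1,0) a2@(4,1) a3@(4,1) a4@(4,1) a5@(1,0) a6@(1,0) | pheromone: 0 0 0 0 / 28 0 0 0 / 0 0 0 0 / 0 0 0 0 / 0 19 0 0 / 0 0 0 0

....
F...
....
....
.F..
....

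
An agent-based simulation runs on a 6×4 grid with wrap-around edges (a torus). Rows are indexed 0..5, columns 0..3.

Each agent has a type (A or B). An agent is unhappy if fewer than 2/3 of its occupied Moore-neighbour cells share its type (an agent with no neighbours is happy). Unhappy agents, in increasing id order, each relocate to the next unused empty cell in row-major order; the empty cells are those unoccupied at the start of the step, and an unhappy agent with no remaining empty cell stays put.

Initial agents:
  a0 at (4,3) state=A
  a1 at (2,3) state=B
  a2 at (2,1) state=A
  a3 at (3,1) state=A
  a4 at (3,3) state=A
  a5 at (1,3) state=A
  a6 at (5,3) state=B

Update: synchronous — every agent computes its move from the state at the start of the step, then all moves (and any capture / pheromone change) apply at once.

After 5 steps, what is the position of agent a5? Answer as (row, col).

(0, 2)

t=1: a0@(0,0):A a1@(0,1):B a2@(2,1):A a3@(3,1):A a4@(0,2):A a5@(0,3):A a6@(1,0):B
t=2: a0@(1,1):A a1@(1,2):B a2@(1,3):A a3@(3,1):A a4@(2,0):A a5@(0,3):A a6@(2,2):B
t=3: a0@(0,0):A a1@(0,1):B a2@(0,2):A a3@(1,0):A a4@(2,0):A a5@(2,1):A a6@(2,3):B
t=4: a0@(0,3):A a1@(1,1):B a2@(1,2):A a3@(1,3):A a4@(2,0):A a5@(2,1):A a6@(2,2):B
t=5: a0@(0,3):A a1@(0,0):B a2@(0,1):A a3@(1,3):A a4@(2,0):A a5@(0,2):A a6@(1,0):B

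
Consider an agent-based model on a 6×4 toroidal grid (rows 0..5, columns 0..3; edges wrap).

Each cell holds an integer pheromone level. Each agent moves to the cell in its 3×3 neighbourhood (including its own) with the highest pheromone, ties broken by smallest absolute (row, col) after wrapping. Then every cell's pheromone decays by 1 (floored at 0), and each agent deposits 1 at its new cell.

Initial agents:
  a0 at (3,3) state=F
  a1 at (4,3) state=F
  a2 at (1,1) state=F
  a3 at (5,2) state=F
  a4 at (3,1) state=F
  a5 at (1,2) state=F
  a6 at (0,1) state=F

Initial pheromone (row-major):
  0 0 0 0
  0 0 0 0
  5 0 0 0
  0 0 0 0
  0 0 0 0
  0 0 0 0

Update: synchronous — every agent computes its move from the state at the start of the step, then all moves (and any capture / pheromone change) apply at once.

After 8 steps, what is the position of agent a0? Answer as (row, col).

t=1: a0@(2,0) a1@(3,0) a2@(2,0) a3@(0,1) a4@(2,0) a5@(0,1) a6@(0,0) | pheromone: 1 2 0 0 / 0 0 0 0 / 7 0 0 0 / 1 0 0 0 / 0 0 0 0 / 0 0 0 0
t=2: a0@(2,0) a1@(2,0) a2@(2,0) a3@(0,1) a4@(2,0) a5@(0,1) a6@(0,1) | pheromone: 0 4 0 0 / 0 0 0 0 / 10 0 0 0 / 0 0 0 0 / 0 0 0 0 / 0 0 0 0
t=3: a0@(2,0) a1@(2,0) a2@(2,0) a3@(0,1) a4@(2,0) a5@(0,1) a6@(0,1) | pheromone: 0 6 0 0 / 0 0 0 0 / 13 0 0 0 / 0 0 0 0 / 0 0 0 0 / 0 0 0 0
t=4: a0@(2,0) a1@(2,0) a2@(2,0) a3@(0,1) a4@(2,0) a5@(0,1) a6@(0,1) | pheromone: 0 8 0 0 / 0 0 0 0 / 16 0 0 0 / 0 0 0 0 / 0 0 0 0 / 0 0 0 0
t=5: a0@(2,0) a1@(2,0) a2@(2,0) a3@(0,1) a4@(2,0) a5@(0,1) a6@(0,1) | pheromone: 0 10 0 0 / 0 0 0 0 / 19 0 0 0 / 0 0 0 0 / 0 0 0 0 / 0 0 0 0
t=6: a0@(2,0) a1@(2,0) a2@(2,0) a3@(0,1) a4@(2,0) a5@(0,1) a6@(0,1) | pheromone: 0 12 0 0 / 0 0 0 0 / 22 0 0 0 / 0 0 0 0 / 0 0 0 0 / 0 0 0 0
t=7: a0@(2,0) a1@(2,0) a2@(2,0) a3@(0,1) a4@(2,0) a5@(0,1) a6@(0,1) | pheromone: 0 14 0 0 / 0 0 0 0 / 25 0 0 0 / 0 0 0 0 / 0 0 0 0 / 0 0 0 0
t=8: a0@(2,0) a1@(2,0) a2@(2,0) a3@(0,1) a4@(2,0) a5@(0,1) a6@(0,1) | pheromone: 0 16 0 0 / 0 0 0 0 / 28 0 0 0 / 0 0 0 0 / 0 0 0 0 / 0 0 0 0

(2, 0)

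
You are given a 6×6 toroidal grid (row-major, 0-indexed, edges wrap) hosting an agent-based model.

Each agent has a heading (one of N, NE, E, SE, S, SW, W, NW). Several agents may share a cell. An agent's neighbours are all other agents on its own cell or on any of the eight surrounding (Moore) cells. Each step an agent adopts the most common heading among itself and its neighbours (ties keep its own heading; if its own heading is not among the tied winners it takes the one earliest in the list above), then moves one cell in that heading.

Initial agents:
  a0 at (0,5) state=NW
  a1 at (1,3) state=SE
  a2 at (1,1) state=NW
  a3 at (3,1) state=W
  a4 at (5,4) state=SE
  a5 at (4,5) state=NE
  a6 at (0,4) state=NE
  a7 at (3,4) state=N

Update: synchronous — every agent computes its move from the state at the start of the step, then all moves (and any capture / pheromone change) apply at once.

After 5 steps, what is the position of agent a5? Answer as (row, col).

t=1: a0@(5,4):NW a1@(2,4):SE a2@(0,0):NW a3@(3,0):W a4@(4,5):NE a5@(3,0):NE a6@(1,5):SE a7@(2,4):N
t=2: a0@(4,3):NW a1@(3,5):SE a2@(5,5):NW a3@(2,1):NE a4@(3,0):NE a5@(2,1):NE a6@(2,0):SE a7@(3,5):SE
t=3: a0@(3,2):NW a1@(4,0):SE a2@(4,4):NW a3@(1,2):NE a4@(2,1):NE a5@(1,2):NE a6@(3,1):SE a7@(4,0):SE
t=4: a0@(2,1):NW a1@(5,1):SE a2@(3,3):NW a3@(0,3):NE a4@(1,2):NE a5@(0,3):NE a6@(4,2):SE a7@(5,1):SE
t=5: a0@(1,0):NW a1@(0,2):SE a2@(2,2):NW a3@(5,4):NE a4@(0,3):NE a5@(5,4):NE a6@(5,3):SE a7@(0,2):SE

(5, 4)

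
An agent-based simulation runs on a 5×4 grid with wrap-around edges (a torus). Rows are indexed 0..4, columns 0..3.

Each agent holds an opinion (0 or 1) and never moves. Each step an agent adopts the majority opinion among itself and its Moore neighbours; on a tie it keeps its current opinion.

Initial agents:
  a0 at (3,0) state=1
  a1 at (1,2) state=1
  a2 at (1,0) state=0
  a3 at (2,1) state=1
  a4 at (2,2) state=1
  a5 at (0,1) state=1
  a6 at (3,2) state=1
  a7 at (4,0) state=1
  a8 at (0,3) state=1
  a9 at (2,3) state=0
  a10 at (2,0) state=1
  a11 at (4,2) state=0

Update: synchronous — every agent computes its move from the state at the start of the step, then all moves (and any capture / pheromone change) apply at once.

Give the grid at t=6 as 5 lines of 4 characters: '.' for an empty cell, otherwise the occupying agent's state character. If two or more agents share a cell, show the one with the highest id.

t=1: a0@(3,0):1 a1@(1,2):1 a2@(1,0):1 a3@(2,1):1 a4@(2,2):1 a5@(0,1):1 a6@(3,2):1 a7@(4,0):1 a8@(0,3):1 a9@(2,3):1 a10@(2,0):1 a11@(4,2):1
t=2: (unchanged — steady state)

.1.1
1.1.
1111
1.1.
1.1.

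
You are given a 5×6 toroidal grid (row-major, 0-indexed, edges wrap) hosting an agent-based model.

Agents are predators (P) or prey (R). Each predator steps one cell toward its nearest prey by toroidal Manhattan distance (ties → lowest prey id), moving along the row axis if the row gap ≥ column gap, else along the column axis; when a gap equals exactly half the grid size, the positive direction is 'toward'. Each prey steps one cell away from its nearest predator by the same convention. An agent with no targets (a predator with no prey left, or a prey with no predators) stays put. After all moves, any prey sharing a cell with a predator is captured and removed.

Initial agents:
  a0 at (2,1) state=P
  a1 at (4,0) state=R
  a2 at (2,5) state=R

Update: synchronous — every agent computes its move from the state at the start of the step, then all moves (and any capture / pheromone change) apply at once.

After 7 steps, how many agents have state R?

t=1: a0@(2,0):P a1@(0,0):R a2@(2,4):R
t=2: a0@(1,0):P a1@(4,0):R a2@(2,3):R
t=3: a0@(0,0):P a1@(3,0):R a2@(2,2):R
t=4: a0@(4,0):P a1@(2,0):R a2@(3,2):R
t=5: a0@(3,0):P a1@(1,0):R a2@(3,3):R
t=6: a0@(2,0):P a1@(0,0):R a2@(3,2):R
t=7: a0@(1,0):P a1@(4,0):R a2@(3,3):R

2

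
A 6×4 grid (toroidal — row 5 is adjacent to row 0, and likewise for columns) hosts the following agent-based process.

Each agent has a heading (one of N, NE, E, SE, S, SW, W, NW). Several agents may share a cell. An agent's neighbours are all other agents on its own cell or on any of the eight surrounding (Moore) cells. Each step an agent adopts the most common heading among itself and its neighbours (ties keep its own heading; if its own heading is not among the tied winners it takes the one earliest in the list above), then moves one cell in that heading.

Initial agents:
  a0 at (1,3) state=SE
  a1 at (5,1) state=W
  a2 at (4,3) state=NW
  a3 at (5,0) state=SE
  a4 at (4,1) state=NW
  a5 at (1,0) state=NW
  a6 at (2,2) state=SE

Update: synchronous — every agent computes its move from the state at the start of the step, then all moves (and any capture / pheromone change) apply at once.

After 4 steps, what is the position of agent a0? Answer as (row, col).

(1, 3)

t=1: a0@(2,0):SE a1@(5,0):W a2@(3,2):NW a3@(4,3):NW a4@(3,0):NW a5@(0,3):NW a6@(3,3):SE
t=2: a0@(3,1):SE a1@(4,3):NW a2@(2,1):NW a3@(3,2):NW a4@(2,3):NW a5@(5,2):NW a6@(2,2):NW
t=3: a0@(2,0):NW a1@(3,2):NW a2@(1,0):NW a3@(2,1):NW a4@(1,2):NW a5@(4,1):NW a6@(1,1):NW
t=4: a0@(1,3):NW a1@(2,1):NW a2@(0,3):NW a3@(1,0):NW a4@(0,1):NW a5@(3,0):NW a6@(0,0):NW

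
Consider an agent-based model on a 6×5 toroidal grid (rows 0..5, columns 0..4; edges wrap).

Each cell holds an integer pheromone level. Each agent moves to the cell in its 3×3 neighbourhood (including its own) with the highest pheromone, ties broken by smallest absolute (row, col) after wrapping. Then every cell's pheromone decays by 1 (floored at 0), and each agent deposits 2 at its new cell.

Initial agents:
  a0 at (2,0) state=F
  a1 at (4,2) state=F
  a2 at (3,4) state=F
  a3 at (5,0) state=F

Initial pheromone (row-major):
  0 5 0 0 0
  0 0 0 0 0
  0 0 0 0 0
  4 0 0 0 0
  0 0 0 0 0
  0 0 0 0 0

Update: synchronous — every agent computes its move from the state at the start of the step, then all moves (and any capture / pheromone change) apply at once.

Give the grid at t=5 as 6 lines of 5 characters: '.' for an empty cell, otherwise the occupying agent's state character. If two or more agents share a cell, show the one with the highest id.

t=1: a0@(3,0) a1@(3,1) a2@(3,0) a3@(0,1) | pheromone: 0 6 0 0 0 / 0 0 0 0 0 / 0 0 0 0 0 / 7 2 0 0 0 / 0 0 0 0 0 / 0 0 0 0 0
t=2: a0@(3,0) a1@(3,0) a2@(3,0) a3@(0,1) | pheromone: 0 7 0 0 0 / 0 0 0 0 0 / 0 0 0 0 0 / 12 1 0 0 0 / 0 0 0 0 0 / 0 0 0 0 0
t=3: a0@(3,0) a1@(3,0) a2@(3,0) a3@(0,1) | pheromone: 0 8 0 0 0 / 0 0 0 0 0 / 0 0 0 0 0 / 17 0 0 0 0 / 0 0 0 0 0 / 0 0 0 0 0
t=4: a0@(3,0) a1@(3,0) a2@(3,0) a3@(0,1) | pheromone: 0 9 0 0 0 / 0 0 0 0 0 / 0 0 0 0 0 / 22 0 0 0 0 / 0 0 0 0 0 / 0 0 0 0 0
t=5: a0@(3,0) a1@(3,0) a2@(3,0) a3@(0,1) | pheromone: 0 10 0 0 0 / 0 0 0 0 0 / 0 0 0 0 0 / 27 0 0 0 0 / 0 0 0 0 0 / 0 0 0 0 0

.F...
.....
.....
F....
.....
.....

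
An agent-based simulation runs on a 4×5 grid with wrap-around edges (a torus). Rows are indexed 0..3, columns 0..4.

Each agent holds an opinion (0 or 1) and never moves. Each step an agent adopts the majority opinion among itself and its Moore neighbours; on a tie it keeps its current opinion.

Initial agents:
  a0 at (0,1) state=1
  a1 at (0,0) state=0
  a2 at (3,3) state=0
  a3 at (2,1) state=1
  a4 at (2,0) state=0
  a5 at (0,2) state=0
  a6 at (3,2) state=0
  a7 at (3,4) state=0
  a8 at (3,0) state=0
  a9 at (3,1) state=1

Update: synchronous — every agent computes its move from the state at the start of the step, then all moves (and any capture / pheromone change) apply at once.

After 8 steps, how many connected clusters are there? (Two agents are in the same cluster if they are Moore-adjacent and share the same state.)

1

t=1: a0@(0,1):0 a1@(0,0):0 a2@(3,3):0 a3@(2,1):0 a4@(2,0):0 a5@(0,2):0 a6@(3,2):0 a7@(3,4):0 a8@(3,0):0 a9@(3,1):0
t=2: (unchanged — steady state)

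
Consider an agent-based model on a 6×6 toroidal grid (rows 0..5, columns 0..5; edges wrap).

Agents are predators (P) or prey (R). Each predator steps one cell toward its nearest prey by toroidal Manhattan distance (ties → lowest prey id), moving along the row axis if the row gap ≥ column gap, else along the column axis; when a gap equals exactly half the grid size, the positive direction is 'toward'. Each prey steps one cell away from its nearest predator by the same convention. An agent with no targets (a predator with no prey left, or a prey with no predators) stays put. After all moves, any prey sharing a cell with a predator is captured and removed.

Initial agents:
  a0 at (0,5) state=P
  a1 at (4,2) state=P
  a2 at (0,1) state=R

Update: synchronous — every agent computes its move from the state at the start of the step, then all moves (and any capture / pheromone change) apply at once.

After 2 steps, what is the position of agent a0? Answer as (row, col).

(0, 1)

t=1: a0@(0,0):P a1@(5,2):P a2@(0,2):R
t=2: a0@(0,1):P a1@(0,2):P a2@(1,2):R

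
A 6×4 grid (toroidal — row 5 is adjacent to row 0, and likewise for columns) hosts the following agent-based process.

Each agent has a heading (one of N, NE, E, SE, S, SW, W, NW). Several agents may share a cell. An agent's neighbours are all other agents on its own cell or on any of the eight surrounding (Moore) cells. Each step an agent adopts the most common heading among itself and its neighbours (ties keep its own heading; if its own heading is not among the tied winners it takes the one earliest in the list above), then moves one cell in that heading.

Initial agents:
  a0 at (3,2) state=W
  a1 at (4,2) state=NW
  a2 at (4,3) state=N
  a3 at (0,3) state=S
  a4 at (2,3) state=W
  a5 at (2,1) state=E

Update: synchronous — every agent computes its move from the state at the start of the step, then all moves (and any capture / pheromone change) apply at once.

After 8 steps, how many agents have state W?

6

t=1: a0@(3,1):W a1@(3,1):NW a2@(3,3):N a3@(1,3):S a4@(2,2):W a5@(2,2):E
t=2: a0@(3,0):W a1@(3,0):W a2@(2,3):N a3@(2,3):S a4@(2,1):W a5@(2,1):W
t=3: a0@(3,3):W a1@(3,3):W a2@(2,2):W a3@(2,2):W a4@(2,0):W a5@(2,0):W
t=4: a0@(3,2):W a1@(3,2):W a2@(2,1):W a3@(2,1):W a4@(2,3):W a5@(2,3):W
t=5: a0@(3,1):W a1@(3,1):W a2@(2,0):W a3@(2,0):W a4@(2,2):W a5@(2,2):W
t=6: a0@(3,0):W a1@(3,0):W a2@(2,3):W a3@(2,3):W a4@(2,1):W a5@(2,1):W
t=7: a0@(3,3):W a1@(3,3):W a2@(2,2):W a3@(2,2):W a4@(2,0):W a5@(2,0):W
t=8: a0@(3,2):W a1@(3,2):W a2@(2,1):W a3@(2,1):W a4@(2,3):W a5@(2,3):W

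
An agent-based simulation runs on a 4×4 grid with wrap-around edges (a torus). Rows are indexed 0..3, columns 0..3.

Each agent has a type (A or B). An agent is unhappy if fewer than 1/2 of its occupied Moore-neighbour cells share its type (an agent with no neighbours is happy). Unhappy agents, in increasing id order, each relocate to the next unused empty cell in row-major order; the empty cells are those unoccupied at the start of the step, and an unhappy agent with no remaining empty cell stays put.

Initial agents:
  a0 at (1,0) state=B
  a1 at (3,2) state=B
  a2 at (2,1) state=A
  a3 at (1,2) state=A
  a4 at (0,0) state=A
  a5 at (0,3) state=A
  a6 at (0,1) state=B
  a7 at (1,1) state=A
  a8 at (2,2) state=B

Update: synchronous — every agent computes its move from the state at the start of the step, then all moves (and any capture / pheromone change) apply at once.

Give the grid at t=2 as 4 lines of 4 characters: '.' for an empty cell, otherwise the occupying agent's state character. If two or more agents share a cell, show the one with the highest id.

t=1: a0@(0,2):B a1@(3,2):B a2@(1,3):A a3@(1,2):A a4@(0,0):A a5@(0,3):A a6@(2,0):B a7@(1,1):A a8@(2,3):B
t=2: a0@(0,1):B a1@(3,2):B a2@(1,3):A a3@(1,2):A a4@(0,0):A a5@(0,3):A a6@(1,0):B a7@(1,1):A a8@(2,3):B

AB.A
BAAA
...B
..B.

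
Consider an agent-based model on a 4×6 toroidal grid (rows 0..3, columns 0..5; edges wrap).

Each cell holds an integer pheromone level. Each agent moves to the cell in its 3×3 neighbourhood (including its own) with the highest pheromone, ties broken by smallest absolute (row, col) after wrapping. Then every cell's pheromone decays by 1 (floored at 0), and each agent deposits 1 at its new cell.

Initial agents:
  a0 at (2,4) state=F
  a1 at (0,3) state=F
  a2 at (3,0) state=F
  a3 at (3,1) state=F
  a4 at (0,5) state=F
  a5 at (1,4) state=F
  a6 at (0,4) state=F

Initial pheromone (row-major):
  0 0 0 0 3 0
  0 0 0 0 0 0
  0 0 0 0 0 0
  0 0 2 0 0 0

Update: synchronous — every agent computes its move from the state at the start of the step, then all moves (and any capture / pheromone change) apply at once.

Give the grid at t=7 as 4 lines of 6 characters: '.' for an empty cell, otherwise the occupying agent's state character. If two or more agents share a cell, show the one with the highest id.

t=1: a0@(1,3) a1@(0,4) a2@(0,0) a3@(3,2) a4@(0,4) a5@(0,4) a6@(0,4) | pheromone: 1 0 0 0 6 0 / 0 0 0 1 0 0 / 0 0 0 0 0 0 / 0 0 2 0 0 0
t=2: a0@(0,4) a1@(0,4) a2@(0,0) a3@(3,2) a4@(0,4) a5@(0,4) a6@(0,4) | pheromone: 1 0 0 0 10 0 / 0 0 0 0 0 0 / 0 0 0 0 0 0 / 0 0 2 0 0 0
t=3: a0@(0,4) a1@(0,4) a2@(0,0) a3@(3,2) a4@(0,4) a5@(0,4) a6@(0,4) | pheromone: 1 0 0 0 14 0 / 0 0 0 0 0 0 / 0 0 0 0 0 0 / 0 0 2 0 0 0
t=4: a0@(0,4) a1@(0,4) a2@(0,0) a3@(3,2) a4@(0,4) a5@(0,4) a6@(0,4) | pheromone: 1 0 0 0 18 0 / 0 0 0 0 0 0 / 0 0 0 0 0 0 / 0 0 2 0 0 0
t=5: a0@(0,4) a1@(0,4) a2@(0,0) a3@(3,2) a4@(0,4) a5@(0,4) a6@(0,4) | pheromone: 1 0 0 0 22 0 / 0 0 0 0 0 0 / 0 0 0 0 0 0 / 0 0 2 0 0 0
t=6: a0@(0,4) a1@(0,4) a2@(0,0) a3@(3,2) a4@(0,4) a5@(0,4) a6@(0,4) | pheromone: 1 0 0 0 26 0 / 0 0 0 0 0 0 / 0 0 0 0 0 0 / 0 0 2 0 0 0
t=7: a0@(0,4) a1@(0,4) a2@(0,0) a3@(3,2) a4@(0,4) a5@(0,4) a6@(0,4) | pheromone: 1 0 0 0 30 0 / 0 0 0 0 0 0 / 0 0 0 0 0 0 / 0 0 2 0 0 0

F...F.
......
......
..F...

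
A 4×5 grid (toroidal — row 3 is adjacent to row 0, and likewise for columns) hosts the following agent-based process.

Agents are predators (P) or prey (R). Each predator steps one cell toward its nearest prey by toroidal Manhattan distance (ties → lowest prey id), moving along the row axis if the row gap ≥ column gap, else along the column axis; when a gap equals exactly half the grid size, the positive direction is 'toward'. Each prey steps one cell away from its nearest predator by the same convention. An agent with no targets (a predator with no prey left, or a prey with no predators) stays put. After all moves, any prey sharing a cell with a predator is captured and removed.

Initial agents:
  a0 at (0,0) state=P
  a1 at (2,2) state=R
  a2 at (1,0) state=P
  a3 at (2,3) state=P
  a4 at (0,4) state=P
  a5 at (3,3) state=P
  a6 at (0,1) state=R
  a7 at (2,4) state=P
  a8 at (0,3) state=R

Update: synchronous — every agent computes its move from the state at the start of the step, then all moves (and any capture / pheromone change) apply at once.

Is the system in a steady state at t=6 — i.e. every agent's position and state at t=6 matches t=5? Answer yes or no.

no

t=1: a0@(0,1):P a1@(2,1):R a2@(0,0):P a3@(2,2):P a4@(0,3):P a5@(0,3):P a6@(0,2):R a7@(2,3):P a8@(0,2):R
t=2: a0@(0,2):P a1@(2,0):R a2@(0,1):P a3@(2,1):P a4@(0,2):P a5@(0,2):P a6@(0,3):R a7@(2,2):P a8@(0,3):R
t=3: a0@(0,3):P a1@(2,4):R a2@(0,2):P a3@(2,0):P a4@(0,3):P a5@(0,3):P a6@(0,4):R a7@(2,1):P a8@(0,4):R
t=4: a0@(0,4):P a1@(2,3):R a2@(0,3):P a3@(2,4):P a4@(0,4):P a5@(0,4):P a6@(0,0):R a7@(2,0):P a8@(0,0):R
t=5: a0@(0,0):P a1@(2,2):R a2@(1,3):P a3@(2,3):P a4@(0,0):P a5@(0,0):P a6@(0,1):R a7@(2,4):P a8@(0,1):R
t=6: a0@(0,1):P a1@(2,1):R a2@(2,3):P a3@(2,2):P a4@(0,1):P a5@(0,1):P a6@(0,2):R a7@(2,3):P a8@(0,2):R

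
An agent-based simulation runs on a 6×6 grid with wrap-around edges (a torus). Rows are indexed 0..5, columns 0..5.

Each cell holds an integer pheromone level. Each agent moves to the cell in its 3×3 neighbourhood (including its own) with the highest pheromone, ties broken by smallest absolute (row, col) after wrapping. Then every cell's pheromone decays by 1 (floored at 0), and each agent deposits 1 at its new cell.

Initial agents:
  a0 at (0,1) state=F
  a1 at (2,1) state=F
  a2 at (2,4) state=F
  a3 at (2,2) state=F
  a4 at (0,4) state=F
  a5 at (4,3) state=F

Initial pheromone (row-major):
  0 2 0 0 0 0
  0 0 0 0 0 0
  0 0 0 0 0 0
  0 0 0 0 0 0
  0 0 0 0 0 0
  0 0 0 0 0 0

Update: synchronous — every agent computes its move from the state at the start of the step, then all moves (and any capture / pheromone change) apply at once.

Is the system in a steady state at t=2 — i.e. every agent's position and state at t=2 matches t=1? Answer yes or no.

no

t=1: a0@(0,1) a1@(1,0) a2@(1,3) a3@(1,1) a4@(0,3) a5@(3,2) | pheromone: 0 2 0 1 0 0 / 1 1 0 1 0 0 / 0 0 0 0 0 0 / 0 0 1 0 0 0 / 0 0 0 0 0 0 / 0 0 0 0 0 0
t=2: a0@(0,1) a1@(0,1) a2@(0,3) a3@(0,1) a4@(0,3) a5@(3,2) | pheromone: 0 4 0 2 0 0 / 0 0 0 0 0 0 / 0 0 0 0 0 0 / 0 0 1 0 0 0 / 0 0 0 0 0 0 / 0 0 0 0 0 0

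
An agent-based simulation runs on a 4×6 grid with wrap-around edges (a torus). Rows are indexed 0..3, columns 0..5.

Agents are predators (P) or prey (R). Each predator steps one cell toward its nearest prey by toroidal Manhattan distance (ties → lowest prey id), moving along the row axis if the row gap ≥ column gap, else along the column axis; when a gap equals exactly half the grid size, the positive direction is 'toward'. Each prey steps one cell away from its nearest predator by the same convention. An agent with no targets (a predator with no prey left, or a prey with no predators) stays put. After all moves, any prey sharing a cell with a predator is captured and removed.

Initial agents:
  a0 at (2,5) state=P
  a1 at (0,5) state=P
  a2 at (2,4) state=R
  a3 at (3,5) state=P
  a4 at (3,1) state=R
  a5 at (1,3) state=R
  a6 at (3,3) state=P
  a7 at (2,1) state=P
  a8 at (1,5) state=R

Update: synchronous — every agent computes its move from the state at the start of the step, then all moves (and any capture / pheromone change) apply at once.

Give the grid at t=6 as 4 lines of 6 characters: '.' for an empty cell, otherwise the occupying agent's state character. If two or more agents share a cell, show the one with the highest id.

t=1: a0@(2,4):P a1@(1,5):P a3@(2,5):P a4@(0,1):R a5@(0,3):R a6@(2,3):P a7@(3,1):P a8@(0,5):R
t=2: a0@(3,4):P a1@(0,5):P a3@(3,5):P a4@(1,1):R a6@(3,3):P a7@(0,1):P
t=3: a0@(3,5):P a1@(0,0):P a3@(0,5):P a4@(2,1):R a6@(0,3):P a7@(1,1):P
t=4: a0@(3,0):P a1@(1,0):P a3@(1,5):P a4@(3,1):R a6@(1,3):P a7@(2,1):P
t=5: a0@(3,1):P a1@(2,0):P a3@(2,5):P a4@(3,2):R a6@(2,3):P a7@(3,1):P
t=6: a0@(3,2):P a1@(2,1):P a3@(2,0):P a6@(3,3):P a7@(3,2):P

......
......
PP....
..PP..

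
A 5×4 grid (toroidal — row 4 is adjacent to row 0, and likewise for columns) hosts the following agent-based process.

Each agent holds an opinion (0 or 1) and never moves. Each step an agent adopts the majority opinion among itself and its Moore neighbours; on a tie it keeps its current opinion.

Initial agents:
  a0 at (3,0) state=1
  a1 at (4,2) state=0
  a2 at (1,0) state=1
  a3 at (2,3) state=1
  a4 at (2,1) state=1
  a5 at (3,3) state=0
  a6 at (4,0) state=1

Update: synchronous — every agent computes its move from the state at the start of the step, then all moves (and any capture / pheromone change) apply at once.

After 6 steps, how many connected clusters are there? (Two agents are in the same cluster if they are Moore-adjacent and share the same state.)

t=1: a0@(3,0):1 a1@(4,2):0 a2@(1,0):1 a3@(2,3):1 a4@(2,1):1 a5@(3,3):1 a6@(4,0):1
t=2: (unchanged — steady state)

2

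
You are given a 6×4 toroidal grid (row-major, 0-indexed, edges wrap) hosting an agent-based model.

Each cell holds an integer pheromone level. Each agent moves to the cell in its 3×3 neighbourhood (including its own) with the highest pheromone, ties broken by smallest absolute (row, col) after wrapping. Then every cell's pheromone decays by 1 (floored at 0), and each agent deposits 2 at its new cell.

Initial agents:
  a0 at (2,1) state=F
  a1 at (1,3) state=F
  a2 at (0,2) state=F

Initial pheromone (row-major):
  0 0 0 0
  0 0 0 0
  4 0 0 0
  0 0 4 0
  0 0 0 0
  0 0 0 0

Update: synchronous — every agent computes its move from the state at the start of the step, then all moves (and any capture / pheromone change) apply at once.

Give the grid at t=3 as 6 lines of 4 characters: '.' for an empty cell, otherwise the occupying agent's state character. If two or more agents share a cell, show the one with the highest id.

t=1: a0@(2,0) a1@(2,0) a2@(0,1) | pheromone: 0 2 0 0 / 0 0 0 0 / 7 0 0 0 / 0 0 3 0 / 0 0 0 0 / 0 0 0 0
t=2: a0@(2,0) a1@(2,0) a2@(0,1) | pheromone: 0 3 0 0 / 0 0 0 0 / 10 0 0 0 / 0 0 2 0 / 0 0 0 0 / 0 0 0 0
t=3: a0@(2,0) a1@(2,0) a2@(0,1) | pheromone: 0 4 0 0 / 0 0 0 0 / 13 0 0 0 / 0 0 1 0 / 0 0 0 0 / 0 0 0 0

.F..
....
F...
....
....
....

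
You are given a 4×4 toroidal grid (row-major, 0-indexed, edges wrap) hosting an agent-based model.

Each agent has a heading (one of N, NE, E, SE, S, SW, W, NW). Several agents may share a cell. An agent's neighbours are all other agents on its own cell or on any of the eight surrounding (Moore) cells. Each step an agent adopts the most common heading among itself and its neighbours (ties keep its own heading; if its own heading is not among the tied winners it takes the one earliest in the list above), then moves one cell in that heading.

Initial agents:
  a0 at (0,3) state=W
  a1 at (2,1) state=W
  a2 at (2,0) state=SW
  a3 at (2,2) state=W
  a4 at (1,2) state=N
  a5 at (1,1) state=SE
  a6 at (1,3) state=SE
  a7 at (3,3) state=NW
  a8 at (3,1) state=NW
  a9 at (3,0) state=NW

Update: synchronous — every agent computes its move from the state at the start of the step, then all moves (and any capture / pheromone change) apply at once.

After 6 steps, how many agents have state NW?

5

t=1: a0@(3,2):NW a1@(2,0):W a2@(1,3):NW a3@(2,1):W a4@(1,1):W a5@(1,0):W a6@(1,2):W a7@(2,2):NW a8@(2,0):NW a9@(2,3):NW
t=2: a0@(2,1):NW a1@(2,3):W a2@(0,2):NW a3@(2,0):W a4@(1,0):W a5@(1,3):W a6@(1,1):W a7@(1,1):NW a8@(2,3):W a9@(1,2):NW
t=3: a0@(1,0):NW a1@(2,2):W a2@(3,1):NW a3@(2,3):W a4@(1,3):W a5@(1,2):W a6@(0,0):NW a7@(0,0):NW a8@(2,2):W a9@(0,1):NW
t=4: a0@(0,3):NW a1@(2,1):W a2@(2,0):NW a3@(2,2):W a4@(1,2):W a5@(1,1):W a6@(3,3):NW a7@(3,3):NW a8@(2,1):W a9@(3,0):NW
t=5: a0@(3,2):NW a1@(2,0):W a2@(1,3):NW a3@(2,1):W a4@(1,1):W a5@(1,0):W a6@(2,2):NW a7@(2,2):NW a8@(2,0):W a9@(2,3):NW
t=6: a0@(2,1):NW a1@(2,3):W a2@(0,2):NW a3@(2,0):W a4@(1,0):W a5@(1,3):W a6@(1,1):NW a7@(1,1):NW a8@(2,3):W a9@(1,2):NW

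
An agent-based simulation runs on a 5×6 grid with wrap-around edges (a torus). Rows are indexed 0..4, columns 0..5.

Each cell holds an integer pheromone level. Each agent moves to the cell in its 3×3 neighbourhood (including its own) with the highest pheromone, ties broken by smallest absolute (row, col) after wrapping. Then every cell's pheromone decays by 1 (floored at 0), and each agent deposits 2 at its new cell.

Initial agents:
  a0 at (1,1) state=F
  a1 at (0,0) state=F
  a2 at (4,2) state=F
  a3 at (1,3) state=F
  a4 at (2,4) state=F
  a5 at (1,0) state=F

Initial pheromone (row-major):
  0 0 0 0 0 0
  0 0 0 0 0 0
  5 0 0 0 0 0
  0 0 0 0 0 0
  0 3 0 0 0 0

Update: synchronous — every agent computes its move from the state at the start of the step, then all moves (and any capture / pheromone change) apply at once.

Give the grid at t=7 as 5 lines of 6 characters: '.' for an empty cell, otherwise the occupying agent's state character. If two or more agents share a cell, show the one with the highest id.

t=1: a0@(2,0) a1@(4,1) a2@(4,1) a3@(0,2) a4@(1,3) a5@(2,0) | pheromone: 0 0 2 0 0 0 / 0 0 0 2 0 0 / 8 0 0 0 0 0 / 0 0 0 0 0 0 / 0 6 0 0 0 0
t=2: a0@(2,0) a1@(4,1) a2@(4,1) a3@(4,1) a4@(0,2) a5@(2,0) | pheromone: 0 0 3 0 0 0 / 0 0 0 1 0 0 / 11 0 0 0 0 0 / 0 0 0 0 0 0 / 0 11 0 0 0 0
t=3: a0@(2,0) a1@(4,1) a2@(4,1) a3@(4,1) a4@(4,1) a5@(2,0) | pheromone: 0 0 2 0 0 0 / 0 0 0 0 0 0 / 14 0 0 0 0 0 / 0 0 0 0 0 0 / 0 18 0 0 0 0
t=4: a0@(2,0) a1@(4,1) a2@(4,1) a3@(4,1) a4@(4,1) a5@(2,0) | pheromone: 0 0 1 0 0 0 / 0 0 0 0 0 0 / 17 0 0 0 0 0 / 0 0 0 0 0 0 / 0 25 0 0 0 0
t=5: a0@(2,0) a1@(4,1) a2@(4,1) a3@(4,1) a4@(4,1) a5@(2,0) | pheromone: 0 0 0 0 0 0 / 0 0 0 0 0 0 / 20 0 0 0 0 0 / 0 0 0 0 0 0 / 0 32 0 0 0 0
t=6: a0@(2,0) a1@(4,1) a2@(4,1) a3@(4,1) a4@(4,1) a5@(2,0) | pheromone: 0 0 0 0 0 0 / 0 0 0 0 0 0 / 23 0 0 0 0 0 / 0 0 0 0 0 0 / 0 39 0 0 0 0
t=7: a0@(2,0) a1@(4,1) a2@(4,1) a3@(4,1) a4@(4,1) a5@(2,0) | pheromone: 0 0 0 0 0 0 / 0 0 0 0 0 0 / 26 0 0 0 0 0 / 0 0 0 0 0 0 / 0 46 0 0 0 0

......
......
F.....
......
.F....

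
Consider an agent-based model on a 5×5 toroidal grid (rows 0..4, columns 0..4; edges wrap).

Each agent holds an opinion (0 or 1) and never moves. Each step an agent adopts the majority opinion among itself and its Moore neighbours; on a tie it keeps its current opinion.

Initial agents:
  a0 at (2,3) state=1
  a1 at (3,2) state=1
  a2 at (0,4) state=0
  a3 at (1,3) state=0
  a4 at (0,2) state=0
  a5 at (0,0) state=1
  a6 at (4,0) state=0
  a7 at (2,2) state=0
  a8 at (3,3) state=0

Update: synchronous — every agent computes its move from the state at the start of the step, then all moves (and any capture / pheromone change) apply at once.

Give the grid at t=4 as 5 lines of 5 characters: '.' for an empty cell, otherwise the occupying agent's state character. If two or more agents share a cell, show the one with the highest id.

t=1: a0@(2,3):0 a1@(3,2):1 a2@(0,4):0 a3@(1,3):0 a4@(0,2):0 a5@(0,0):0 a6@(4,0):0 a7@(2,2):0 a8@(3,3):0
t=2: a0@(2,3):0 a1@(3,2):0 a2@(0,4):0 a3@(1,3):0 a4@(0,2):0 a5@(0,0):0 a6@(4,0):0 a7@(2,2):0 a8@(3,3):0
t=3: (unchanged — steady state)

0.0.0
...0.
..00.
..00.
0....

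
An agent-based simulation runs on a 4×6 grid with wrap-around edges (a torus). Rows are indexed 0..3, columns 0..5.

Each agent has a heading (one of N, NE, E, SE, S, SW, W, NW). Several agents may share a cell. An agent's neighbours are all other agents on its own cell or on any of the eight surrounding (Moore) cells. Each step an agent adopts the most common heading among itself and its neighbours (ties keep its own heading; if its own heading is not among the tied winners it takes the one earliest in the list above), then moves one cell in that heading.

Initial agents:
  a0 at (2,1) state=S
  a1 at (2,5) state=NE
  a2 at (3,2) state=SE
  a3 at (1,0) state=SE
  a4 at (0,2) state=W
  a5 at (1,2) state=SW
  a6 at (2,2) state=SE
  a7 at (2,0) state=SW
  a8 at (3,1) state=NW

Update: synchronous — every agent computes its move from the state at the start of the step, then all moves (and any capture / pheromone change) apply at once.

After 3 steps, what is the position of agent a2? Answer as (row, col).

(2, 5)

t=1: a0@(3,2):SE a1@(1,0):NE a2@(0,3):SE a3@(2,1):SE a4@(0,1):W a5@(2,1):SW a6@(3,3):SE a7@(3,5):SW a8@(0,2):SE
t=2: a0@(0,3):SE a1@(0,1):NE a2@(1,4):SE a3@(3,2):SE a4@(1,2):SE a5@(3,2):SE a6@(0,4):SE a7@(0,4):SW a8@(1,3):SE
t=3: a0@(1,4):SE a1@(1,2):SE a2@(2,5):SE a3@(0,3):SE a4@(2,3):SE a5@(0,3):SE a6@(1,5):SE a7@(1,5):SE a8@(2,4):SE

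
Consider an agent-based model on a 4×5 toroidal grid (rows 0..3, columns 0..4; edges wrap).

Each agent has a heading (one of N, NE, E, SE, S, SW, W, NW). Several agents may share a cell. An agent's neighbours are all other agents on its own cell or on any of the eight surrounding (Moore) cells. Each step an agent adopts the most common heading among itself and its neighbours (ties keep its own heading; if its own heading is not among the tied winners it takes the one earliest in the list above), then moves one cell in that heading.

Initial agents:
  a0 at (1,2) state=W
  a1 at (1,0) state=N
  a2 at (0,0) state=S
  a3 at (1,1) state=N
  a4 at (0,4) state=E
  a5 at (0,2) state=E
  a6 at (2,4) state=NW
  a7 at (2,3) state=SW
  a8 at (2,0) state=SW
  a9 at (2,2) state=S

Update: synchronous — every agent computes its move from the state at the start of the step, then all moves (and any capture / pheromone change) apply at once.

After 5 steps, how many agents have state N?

t=1: a0@(1,1):W a1@(0,0):N a2@(3,0):N a3@(0,1):N a4@(0,0):E a5@(0,3):E a6@(3,3):SW a7@(3,2):SW a8@(1,0):N a9@(3,2):S
t=2: a0@(0,1):N a1@(3,0):N a2@(2,0):N a3@(3,1):N a4@(3,0):N a5@(1,2):SW a6@(0,2):SW a7@(0,1):SW a8@(0,0):N a9@(0,1):SW
t=3: a0@(3,1):N a1@(2,0):N a2@(1,0):N a3@(2,1):N a4@(2,0):N a5@(2,1):SW a6@(1,1):SW a7@(3,1):N a8@(3,0):N a9@(3,1):N
t=4: a0@(2,1):N a1@(1,0):N a2@(0,0):N a3@(1,1):N a4@(1,0):N a5@(1,1):N a6@(0,1):N a7@(2,1):N a8@(2,0):N a9@(2,1):N
t=5: a0@(1,1):N a1@(0,0):N a2@(3,0):N a3@(0,1):N a4@(0,0):N a5@(0,1):N a6@(3,1):N a7@(1,1):N a8@(1,0):N a9@(1,1):N

10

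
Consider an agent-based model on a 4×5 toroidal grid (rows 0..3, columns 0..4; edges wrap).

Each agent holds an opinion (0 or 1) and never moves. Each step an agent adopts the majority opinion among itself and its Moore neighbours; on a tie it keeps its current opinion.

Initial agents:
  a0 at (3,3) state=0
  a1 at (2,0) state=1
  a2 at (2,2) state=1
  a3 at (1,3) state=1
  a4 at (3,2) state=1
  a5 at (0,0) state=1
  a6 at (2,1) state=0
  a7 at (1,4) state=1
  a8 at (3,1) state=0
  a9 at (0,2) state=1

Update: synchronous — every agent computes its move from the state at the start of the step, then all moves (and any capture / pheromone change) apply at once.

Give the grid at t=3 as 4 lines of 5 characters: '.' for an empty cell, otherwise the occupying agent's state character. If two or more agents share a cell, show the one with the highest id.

t=1: a0@(3,3):1 a1@(2,0):1 a2@(2,2):1 a3@(1,3):1 a4@(3,2):1 a5@(0,0):1 a6@(2,1):1 a7@(1,4):1 a8@(3,1):1 a9@(0,2):1
t=2: (unchanged — steady state)

1.1..
...11
111..
.111.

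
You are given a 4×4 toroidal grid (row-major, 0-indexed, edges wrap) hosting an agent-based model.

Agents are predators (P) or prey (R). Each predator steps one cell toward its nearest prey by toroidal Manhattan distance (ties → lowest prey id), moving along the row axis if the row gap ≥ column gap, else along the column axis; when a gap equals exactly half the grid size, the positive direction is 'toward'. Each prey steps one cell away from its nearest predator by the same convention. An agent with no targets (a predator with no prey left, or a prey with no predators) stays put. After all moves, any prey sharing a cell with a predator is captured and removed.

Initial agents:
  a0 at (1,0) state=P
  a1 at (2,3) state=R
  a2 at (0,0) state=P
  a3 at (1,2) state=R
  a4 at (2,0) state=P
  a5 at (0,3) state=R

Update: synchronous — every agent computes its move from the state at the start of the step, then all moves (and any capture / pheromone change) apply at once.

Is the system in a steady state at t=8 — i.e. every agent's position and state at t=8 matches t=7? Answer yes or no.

t=1: a0@(2,0):P a1@(2,2):R a2@(0,3):P a3@(1,1):R a4@(2,3):P a5@(0,2):R
t=2: a0@(2,1):P a2@(0,2):P a3@(0,1):R a4@(2,2):P a5@(0,1):R
t=3: a0@(3,1):P a2@(0,1):P a3@(0,0):R a4@(3,2):P a5@(0,0):R
t=4: a0@(0,1):P a2@(0,0):P a3@(0,3):R a4@(3,3):P a5@(0,3):R
t=5: a0@(0,2):P a2@(0,3):P a4@(0,3):P
t=6: (unchanged — steady state)

yes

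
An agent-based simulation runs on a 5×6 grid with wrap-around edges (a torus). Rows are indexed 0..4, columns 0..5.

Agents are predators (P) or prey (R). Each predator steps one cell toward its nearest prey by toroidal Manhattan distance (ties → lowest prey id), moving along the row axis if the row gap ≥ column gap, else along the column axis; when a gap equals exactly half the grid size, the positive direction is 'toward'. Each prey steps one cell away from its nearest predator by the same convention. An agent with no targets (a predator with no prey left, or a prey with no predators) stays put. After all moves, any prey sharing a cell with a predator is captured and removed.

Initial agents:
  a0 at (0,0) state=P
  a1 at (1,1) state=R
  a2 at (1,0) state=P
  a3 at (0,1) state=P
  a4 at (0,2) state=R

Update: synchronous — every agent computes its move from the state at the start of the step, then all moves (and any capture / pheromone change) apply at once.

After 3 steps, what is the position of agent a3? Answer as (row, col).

(1, 3)

t=1: a0@(1,0):P a1@(1,2):R a2@(1,1):P a3@(1,1):P a4@(0,3):R
t=2: a0@(1,1):P a1@(1,3):R a2@(1,2):P a3@(1,2):P a4@(0,4):R
t=3: a0@(1,2):P a1@(1,4):R a2@(1,3):P a3@(1,3):P a4@(0,5):R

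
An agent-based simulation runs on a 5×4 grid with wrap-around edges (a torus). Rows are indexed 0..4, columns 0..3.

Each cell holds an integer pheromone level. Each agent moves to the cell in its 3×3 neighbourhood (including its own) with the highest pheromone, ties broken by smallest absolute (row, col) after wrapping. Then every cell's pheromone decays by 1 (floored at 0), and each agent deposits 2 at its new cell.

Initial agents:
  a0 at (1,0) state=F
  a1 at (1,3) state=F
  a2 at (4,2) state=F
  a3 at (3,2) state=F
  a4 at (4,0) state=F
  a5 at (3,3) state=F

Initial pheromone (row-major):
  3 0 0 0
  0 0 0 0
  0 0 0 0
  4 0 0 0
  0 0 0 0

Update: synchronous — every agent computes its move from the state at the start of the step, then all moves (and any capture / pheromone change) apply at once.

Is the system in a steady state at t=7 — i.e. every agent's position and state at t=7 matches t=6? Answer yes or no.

t=1: a0@(0,0) a1@(0,0) a2@(0,1) a3@(2,1) a4@(3,0) a5@(3,0) | pheromone: 6 2 0 0 / 0 0 0 0 / 0 2 0 0 / 7 0 0 0 / 0 0 0 0
t=2: a0@(0,0) a1@(0,0) a2@(0,0) a3@(3,0) a4@(3,0) a5@(3,0) | pheromone: 11 1 0 0 / 0 0 0 0 / 0 1 0 0 / 12 0 0 0 / 0 0 0 0
t=3: a0@(0,0) a1@(0,0) a2@(0,0) a3@(3,0) a4@(3,0) a5@(3,0) | pheromone: 16 0 0 0 / 0 0 0 0 / 0 0 0 0 / 17 0 0 0 / 0 0 0 0
t=4: a0@(0,0) a1@(0,0) a2@(0,0) a3@(3,0) a4@(3,0) a5@(3,0) | pheromone: 21 0 0 0 / 0 0 0 0 / 0 0 0 0 / 22 0 0 0 / 0 0 0 0
t=5: a0@(0,0) a1@(0,0) a2@(0,0) a3@(3,0) a4@(3,0) a5@(3,0) | pheromone: 26 0 0 0 / 0 0 0 0 / 0 0 0 0 / 27 0 0 0 / 0 0 0 0
t=6: a0@(0,0) a1@(0,0) a2@(0,0) a3@(3,0) a4@(3,0) a5@(3,0) | pheromone: 31 0 0 0 / 0 0 0 0 / 0 0 0 0 / 32 0 0 0 / 0 0 0 0
t=7: a0@(0,0) a1@(0,0) a2@(0,0) a3@(3,0) a4@(3,0) a5@(3,0) | pheromone: 36 0 0 0 / 0 0 0 0 / 0 0 0 0 / 37 0 0 0 / 0 0 0 0

yes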